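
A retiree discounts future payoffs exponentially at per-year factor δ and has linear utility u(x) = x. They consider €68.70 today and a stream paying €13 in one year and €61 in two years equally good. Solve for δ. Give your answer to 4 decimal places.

δ ≈ 0.9600

Equating present values: 68.70 = 13δ + 61δ².
So 61δ² + 13δ − 68.70 = 0.
By the quadratic formula (taking the positive root), δ = (−13 + √16931.80) / 122 ≈ 0.9600.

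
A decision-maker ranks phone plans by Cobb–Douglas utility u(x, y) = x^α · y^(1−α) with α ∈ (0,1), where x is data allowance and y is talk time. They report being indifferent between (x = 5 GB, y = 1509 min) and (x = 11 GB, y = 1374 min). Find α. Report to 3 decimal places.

α ≈ 0.106

The Cobb–Douglas utilities coincide, so 5^α·1509^(1−α) = 11^α·1374^(1−α).
Taking logs: α·ln 5 + (1−α)·ln 1509 = α·ln 11 + (1−α)·ln 1374, i.e. α·-0.788457 = (1−α)·-0.093721.
Thus α·(-0.882178) = -0.093721, so α = -0.093721/-0.882178 ≈ 0.106.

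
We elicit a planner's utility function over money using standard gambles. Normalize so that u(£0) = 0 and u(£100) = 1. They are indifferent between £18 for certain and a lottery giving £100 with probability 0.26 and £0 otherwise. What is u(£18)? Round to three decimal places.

0.260

By the standard-gamble method, u(£18) is just the indifference probability on the best outcome: 0.26.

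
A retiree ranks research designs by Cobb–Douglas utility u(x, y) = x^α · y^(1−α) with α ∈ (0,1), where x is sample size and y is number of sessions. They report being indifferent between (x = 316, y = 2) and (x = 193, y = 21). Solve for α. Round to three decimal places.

α ≈ 0.827

Set the two utilities equal: 316^α·2^(1−α) = 193^α·21^(1−α).
(316/193)^α = (21/2)^(1−α); take logs: α·ln(316/193) = (1−α)·ln(21/2), i.e. α·0.493052 = (1−α)·2.351375.
With A = 0.493052 and B = 2.351375: α·A = (1−α)·B, so α = B/(A+B) = 2.351375/2.844427 ≈ 0.827.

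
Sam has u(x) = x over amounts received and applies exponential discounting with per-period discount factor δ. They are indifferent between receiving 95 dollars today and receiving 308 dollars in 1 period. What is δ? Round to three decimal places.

The payoff in 1 period is discounted by δ, so u(95) = δ·u(308) and δ = u(95)/u(308).
With u(x) = x: δ = 95/308 = 0.30844.

δ ≈ 0.308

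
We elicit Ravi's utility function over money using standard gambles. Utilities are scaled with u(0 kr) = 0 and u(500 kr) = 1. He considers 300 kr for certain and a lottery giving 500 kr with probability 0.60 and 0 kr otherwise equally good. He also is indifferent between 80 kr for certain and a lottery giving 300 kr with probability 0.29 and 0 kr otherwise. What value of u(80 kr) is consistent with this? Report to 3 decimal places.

First, u(300 kr) = 0.60·u(500 kr) + 0.40·u(0 kr) = 0.60.
Chaining: u(80 kr) = 0.29·0.60 + 0.71·0.00 = 0.1740.

0.174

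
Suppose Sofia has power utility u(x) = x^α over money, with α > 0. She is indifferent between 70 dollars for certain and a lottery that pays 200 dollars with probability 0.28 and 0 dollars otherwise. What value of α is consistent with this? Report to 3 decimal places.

Since u(0) = 0, the lottery's EU is 0.28·200^α.
Equating: 70^α = 0.28·200^α, i.e. 0.3500^α = 0.28.
Taking logs: α·ln(70/200) = ln(0.28), so α = -1.272966 / -1.049822 ≈ 1.213.

α ≈ 1.213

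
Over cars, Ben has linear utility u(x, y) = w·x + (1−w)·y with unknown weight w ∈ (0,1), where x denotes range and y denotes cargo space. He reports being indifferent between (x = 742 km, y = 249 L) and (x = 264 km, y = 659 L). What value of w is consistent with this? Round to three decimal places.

w = 0.462

Indifference: w·742 + (1−w)·249 = w·264 + (1−w)·659.
Collecting terms: w·478 = (1−w)·410.
The marginal rate of substitution is 410/478, so w = 410/(478+410) = 0.462.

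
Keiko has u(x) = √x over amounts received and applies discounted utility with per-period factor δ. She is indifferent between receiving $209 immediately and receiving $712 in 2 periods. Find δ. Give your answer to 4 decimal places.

The payoff in 2 periods is discounted by δ^2, so u(209) = δ^2·u(712) and δ^2 = u(209)/u(712).
Since u(x) = √x, δ^2 = √(209/712) = 0.54179.
So δ = 0.54179^(1/2) ≈ 0.7361.

δ ≈ 0.7361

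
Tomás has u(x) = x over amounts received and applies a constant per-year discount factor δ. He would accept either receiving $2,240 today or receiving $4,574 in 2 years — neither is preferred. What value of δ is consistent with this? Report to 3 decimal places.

δ ≈ 0.700

The payoff in 2 years is discounted by δ^2, so u(2240) = δ^2·u(4574) and δ^2 = u(2240)/u(4574).
With u(x) = x: δ^2 = 2240/4574 = 0.48972.
Taking the square root: δ = 0.48972^(1/2) ≈ 0.700.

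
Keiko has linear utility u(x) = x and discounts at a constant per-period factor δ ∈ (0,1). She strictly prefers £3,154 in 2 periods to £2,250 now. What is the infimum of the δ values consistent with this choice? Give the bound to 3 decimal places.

δ > 0.845

The preference means 2250 < δ^2·3154.
Dividing by 3154: δ^2 > 0.71338. Both sides are positive, so the square root keeps the direction.
δ > (2250/3154)^(1/2) ≈ 0.845.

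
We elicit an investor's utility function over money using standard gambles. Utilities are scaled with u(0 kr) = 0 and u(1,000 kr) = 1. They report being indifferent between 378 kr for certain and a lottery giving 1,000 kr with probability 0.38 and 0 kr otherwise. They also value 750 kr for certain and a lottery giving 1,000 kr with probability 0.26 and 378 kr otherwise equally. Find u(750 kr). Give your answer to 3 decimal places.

From the first indifference, u(378 kr) = 0.38·u(1,000 kr) + 0.62·u(0 kr) = 0.38·1 + 0.62·0 = 0.38.
The second indifference gives u(750 kr) = 0.26·u(1,000 kr) + 0.74·u(378 kr) = 0.26·1.00 + 0.74·0.38 = 0.5412.

0.541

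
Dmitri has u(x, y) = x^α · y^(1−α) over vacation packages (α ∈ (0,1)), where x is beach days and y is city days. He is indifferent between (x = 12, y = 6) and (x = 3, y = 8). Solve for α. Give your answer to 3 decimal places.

The Cobb–Douglas utilities coincide, so 12^α·6^(1−α) = 3^α·8^(1−α).
(12/3)^α = (8/6)^(1−α); take logs: α·ln(12/3) = (1−α)·ln(8/6), i.e. α·1.386294 = (1−α)·0.287682.
So α/(1−α) = (0.287682)/(1.386294) = 0.207519, and α = 0.207519/1.207519 ≈ 0.172.

α ≈ 0.172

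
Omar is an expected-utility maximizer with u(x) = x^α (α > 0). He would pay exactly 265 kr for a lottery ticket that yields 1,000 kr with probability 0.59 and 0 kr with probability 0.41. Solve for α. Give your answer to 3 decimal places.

Since u(0) = 0, the lottery's EU is 0.59·1000^α.
Indifference: 265^α = 0.59·1000^α, so (265/1000)^α = 0.59.
Take logs: α = ln 0.59 / ln(265/1000) ≈ 0.39731.

α ≈ 0.397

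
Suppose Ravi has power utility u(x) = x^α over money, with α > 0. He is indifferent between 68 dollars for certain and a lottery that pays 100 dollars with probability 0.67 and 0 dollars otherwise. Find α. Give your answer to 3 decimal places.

EU(lottery) = 0.67·100^α + 0.33·0 = 0.67·100^α.
Indifference: 68^α = 0.67·100^α, so (68/100)^α = 0.67.
α = ln(0.67) / ln(68/100) = -0.400478/-0.385662 ≈ 1.038.

α ≈ 1.038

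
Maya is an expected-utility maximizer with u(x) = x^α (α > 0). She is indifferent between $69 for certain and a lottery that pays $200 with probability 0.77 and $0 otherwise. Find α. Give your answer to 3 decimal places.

α ≈ 0.246

The lottery's expected utility is 0.77·u(200) + 0.23·u(0) = 0.77·200^α (since u(0) = 0 for α > 0).
Setting u(69) equal to that: 69^α = 0.77·200^α ⇒ (69/200)^α = 0.77.
Taking logs: α·ln(69/200) = ln(0.77), so α = -0.261365 / -1.064211 ≈ 0.246.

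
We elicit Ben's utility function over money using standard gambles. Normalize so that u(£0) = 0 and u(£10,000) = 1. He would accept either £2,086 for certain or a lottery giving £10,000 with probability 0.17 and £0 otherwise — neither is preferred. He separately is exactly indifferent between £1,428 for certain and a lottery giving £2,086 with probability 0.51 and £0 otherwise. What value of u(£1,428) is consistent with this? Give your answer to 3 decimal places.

The first gamble pins u(£2,086): it must equal 0.17·1 + 0.83·0 = 0.17.
The second indifference gives u(£1,428) = 0.51·u(£2,086) + 0.49·u(£0) = 0.51·0.17 + 0.49·0.00 = 0.0867.

0.087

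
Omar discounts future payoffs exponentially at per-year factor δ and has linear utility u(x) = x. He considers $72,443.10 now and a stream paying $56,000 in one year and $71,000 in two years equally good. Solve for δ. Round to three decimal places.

δ ≈ 0.690

Present value of the stream is 56000·δ + 71000·δ². Indifference gives 56000δ + 71000δ² = 72443.10.
So 71000δ² + 56000δ − 72443.10 = 0.
δ = (−56000 + √(56000² + 4·71000·72443.10)) / (2·71000) = (−56000 + √23709840400.00) / 142000 ≈ 0.690.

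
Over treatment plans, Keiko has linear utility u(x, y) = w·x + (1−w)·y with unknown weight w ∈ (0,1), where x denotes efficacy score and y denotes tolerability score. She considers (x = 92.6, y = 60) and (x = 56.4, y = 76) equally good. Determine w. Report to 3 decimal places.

w = 0.307

Indifference: w·92.6 + (1−w)·60 = w·56.4 + (1−w)·76.
w·(92.6−56.4) = (1−w)·(76−60), i.e. w·36.2 = (1−w)·16.
So w/(1−w) = 16/36.2 = 0.4420, giving w = 16/(36.2+16) = 0.307.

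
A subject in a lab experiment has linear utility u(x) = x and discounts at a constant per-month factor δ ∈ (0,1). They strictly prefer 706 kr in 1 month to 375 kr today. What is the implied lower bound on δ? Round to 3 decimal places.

The preference means 375 < δ·706.
So δ > 375/706 = 0.53116.

δ > 0.531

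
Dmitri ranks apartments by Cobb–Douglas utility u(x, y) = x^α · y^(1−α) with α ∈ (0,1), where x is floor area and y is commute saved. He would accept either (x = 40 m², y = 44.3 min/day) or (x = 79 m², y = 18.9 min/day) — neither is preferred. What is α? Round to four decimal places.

α ≈ 0.5559

Set the two utilities equal: 40^α·44.3^(1−α) = 79^α·18.9^(1−α).
(40/79)^α = (18.9/44.3)^(1−α); take logs: α·ln(40/79) = (1−α)·ln(18.9/44.3), i.e. α·-0.6805684 = (1−α)·-0.8518228.
With A = -0.6805684 and B = -0.8518228: α·A = (1−α)·B, so α = B/(A+B) = -0.8518228/-1.5323912 ≈ 0.5559.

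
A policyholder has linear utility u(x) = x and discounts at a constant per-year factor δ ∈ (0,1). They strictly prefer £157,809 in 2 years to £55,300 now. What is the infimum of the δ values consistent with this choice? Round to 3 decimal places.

Comparing present values: 55300 < δ^2·157809.
Dividing by 157809: δ^2 > 0.35042. Both sides are positive, so the square root keeps the direction.
δ > 0.35042^(1/2) = 0.592.

δ > 0.592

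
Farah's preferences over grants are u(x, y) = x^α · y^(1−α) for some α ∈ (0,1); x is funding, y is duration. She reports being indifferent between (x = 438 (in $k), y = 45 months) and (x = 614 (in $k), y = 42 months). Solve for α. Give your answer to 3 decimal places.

α ≈ 0.170

Set the two utilities equal: 438^α·45^(1−α) = 614^α·42^(1−α).
Taking logs: α·ln 438 + (1−α)·ln 45 = α·ln 614 + (1−α)·ln 42, i.e. α·-0.337776 = (1−α)·-0.068993.
So α/(1−α) = (-0.068993)/(-0.337776) = 0.204257, and α = 0.204257/1.204257 ≈ 0.170.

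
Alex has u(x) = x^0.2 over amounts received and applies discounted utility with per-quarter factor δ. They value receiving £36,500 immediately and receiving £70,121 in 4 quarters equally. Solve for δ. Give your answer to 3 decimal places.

δ ≈ 0.968

The payoff in 4 quarters is discounted by δ^4, so u(36500) = δ^4·u(70121) and δ^4 = u(36500)/u(70121).
Since u(x) = x^0.2, δ^4 = (36500/70121)^0.2 = 0.52053^0.2 = 0.87758.
Taking the 4th root: δ = 0.87758^(1/4) ≈ 0.968.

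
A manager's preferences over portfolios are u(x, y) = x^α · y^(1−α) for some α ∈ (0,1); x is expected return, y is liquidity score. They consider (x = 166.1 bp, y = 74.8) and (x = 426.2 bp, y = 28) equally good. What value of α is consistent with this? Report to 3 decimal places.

α ≈ 0.510

The Cobb–Douglas utilities coincide, so 166.1^α·74.8^(1−α) = 426.2^α·28^(1−α).
Taking logs: α·ln 166.1 + (1−α)·ln 74.8 = α·ln 426.2 + (1−α)·ln 28, i.e. α·-0.942319 = (1−α)·-0.982613.
Thus α·(-1.924932) = -0.982613, so α = -0.982613/-1.924932 ≈ 0.510.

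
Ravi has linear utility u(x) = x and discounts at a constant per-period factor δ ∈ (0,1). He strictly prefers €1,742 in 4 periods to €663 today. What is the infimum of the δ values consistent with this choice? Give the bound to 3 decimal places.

The preference means 663 < δ^4·1742.
So δ^4 > 663/1742 = 0.38060; taking the 4th root of both positive sides preserves the inequality.
δ > 0.38060^(1/4) = 0.785.

δ > 0.785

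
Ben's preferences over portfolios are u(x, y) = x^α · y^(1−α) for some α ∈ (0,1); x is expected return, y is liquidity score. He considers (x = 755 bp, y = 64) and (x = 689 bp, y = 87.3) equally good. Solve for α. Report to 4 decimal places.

α ≈ 0.7724

Indifference: 755^α · 64^(1−α) = 689^α · 87.3^(1−α).
Rearrange to (755/689)^α = (87.3/64)^(1−α) and take logs: α·0.0914765 = (1−α)·0.3104674.
Thus α·(0.4019439) = 0.3104674, so α = 0.3104674/0.4019439 ≈ 0.7724.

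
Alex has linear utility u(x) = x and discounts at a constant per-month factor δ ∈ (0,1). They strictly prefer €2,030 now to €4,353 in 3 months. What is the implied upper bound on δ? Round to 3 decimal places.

Under u(x) = x this choice says 2030 > δ^3·4353.
Hence δ^3 < 2030/4353 = 0.46635, and x ↦ x^(1/3) is increasing on (0,∞).
δ < 0.46635^(1/3) = 0.775.

δ < 0.775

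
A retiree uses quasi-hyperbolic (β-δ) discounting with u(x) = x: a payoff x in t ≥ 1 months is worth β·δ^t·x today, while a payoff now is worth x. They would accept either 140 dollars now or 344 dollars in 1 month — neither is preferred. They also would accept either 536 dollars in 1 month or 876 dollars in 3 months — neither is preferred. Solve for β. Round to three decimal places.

β ≈ 0.520

From the later pair, β·δ^1·536 = β·δ^3·876; dividing through, δ^2 = 536/876 = 0.61187, so δ = 0.78222.
Substituting δ into 140 = β·δ·344: β = 140/(269.085) ≈ 0.520.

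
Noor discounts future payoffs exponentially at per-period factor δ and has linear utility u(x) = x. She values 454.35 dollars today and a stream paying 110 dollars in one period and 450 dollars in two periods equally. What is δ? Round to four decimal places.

The stream is worth 110δ + 450δ² today, so 110δ + 450δ² = 454.35.
Rearranged: 450δ² + 110δ − 454.35 = 0.
The positive root is δ = [−110 + √(110² + 4·450·454.35)] / (2·450) = (−110 + 911.005)/900 ≈ 0.8900.

δ ≈ 0.8900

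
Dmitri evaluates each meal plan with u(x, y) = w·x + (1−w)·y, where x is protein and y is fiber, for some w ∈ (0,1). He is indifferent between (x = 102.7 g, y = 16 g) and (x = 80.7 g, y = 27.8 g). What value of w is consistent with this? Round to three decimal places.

u(102.7,16) = u(80.7,27.8) means w·102.7 + (1−w)·16 = w·80.7 + (1−w)·27.8.
Rearranging, 22·w − 11.8·(1−w) = 0.
The marginal rate of substitution is 11.8/22, so w = 11.8/(22+11.8) = 0.349.

w = 0.349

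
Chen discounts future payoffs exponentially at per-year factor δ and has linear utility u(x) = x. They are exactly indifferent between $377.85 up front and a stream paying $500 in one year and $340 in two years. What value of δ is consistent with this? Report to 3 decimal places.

δ ≈ 0.550

Equating present values: 377.85 = 500δ + 340δ².
Rearranged: 340δ² + 500δ − 377.85 = 0.
By the quadratic formula (taking the positive root), δ = (−500 + √763876.00) / 680 ≈ 0.550.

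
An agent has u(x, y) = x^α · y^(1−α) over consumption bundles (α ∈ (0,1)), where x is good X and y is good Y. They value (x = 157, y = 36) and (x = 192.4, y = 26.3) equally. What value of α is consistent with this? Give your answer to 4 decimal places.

Set the two utilities equal: 157^α·36^(1−α) = 192.4^α·26.3^(1−α).
(157/192.4)^α = (26.3/36)^(1−α); take logs: α·ln(157/192.4) = (1−α)·ln(26.3/36), i.e. α·-0.2033307 = (1−α)·-0.3139500.
So α/(1−α) = (-0.3139500)/(-0.2033307) = 1.5440364, and α = 1.5440364/2.5440364 ≈ 0.6069.

α ≈ 0.6069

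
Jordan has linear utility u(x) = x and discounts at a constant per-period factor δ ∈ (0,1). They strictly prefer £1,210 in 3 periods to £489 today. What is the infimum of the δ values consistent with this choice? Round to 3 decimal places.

δ > 0.739

The preference means 489 < δ^3·1210.
Dividing by 1210: δ^3 > 0.40413. Both sides are positive, so the cube root keeps the direction.
δ > 0.40413^(1/3) = 0.739.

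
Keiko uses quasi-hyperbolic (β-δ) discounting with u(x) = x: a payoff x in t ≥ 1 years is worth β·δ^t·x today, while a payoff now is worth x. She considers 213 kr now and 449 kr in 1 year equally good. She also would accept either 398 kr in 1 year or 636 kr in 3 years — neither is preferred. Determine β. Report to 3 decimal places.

β ≈ 0.600

The second indifference involves only future payoffs, so β cancels: β·δ^1·398 = β·δ^3·636, giving δ^2 = 398/636 = 0.62579, so δ = 0.79107.
Substituting δ into 213 = β·δ·449: β = 213/(355.189) ≈ 0.600.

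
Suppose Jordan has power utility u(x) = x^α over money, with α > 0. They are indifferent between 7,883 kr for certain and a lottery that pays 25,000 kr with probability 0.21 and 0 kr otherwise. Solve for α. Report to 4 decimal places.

α ≈ 1.3522

The lottery's expected utility is 0.21·u(25000) + 0.79·u(0) = 0.21·25000^α (since u(0) = 0 for α > 0).
Setting u(7883) equal to that: 7883^α = 0.21·25000^α ⇒ (7883/25000)^α = 0.21.
Take logs: α = ln 0.21 / ln(7883/25000) ≈ 1.352185.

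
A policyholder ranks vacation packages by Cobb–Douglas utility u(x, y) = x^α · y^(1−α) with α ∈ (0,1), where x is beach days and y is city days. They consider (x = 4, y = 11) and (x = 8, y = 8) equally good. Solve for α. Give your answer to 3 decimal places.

α ≈ 0.315

The Cobb–Douglas utilities coincide, so 4^α·11^(1−α) = 8^α·8^(1−α).
Taking logs: α·ln 4 + (1−α)·ln 11 = α·ln 8 + (1−α)·ln 8, i.e. α·-0.693147 = (1−α)·-0.318454.
Thus α·(-1.011601) = -0.318454, so α = -0.318454/-1.011601 ≈ 0.315.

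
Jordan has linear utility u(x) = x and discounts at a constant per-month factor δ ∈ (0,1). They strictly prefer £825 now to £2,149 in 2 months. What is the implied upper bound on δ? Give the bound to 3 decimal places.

δ < 0.620

Comparing present values: 825 > δ^2·2149.
Dividing by 2149: δ^2 < 0.38390. Both sides are positive, so the square root keeps the direction.
δ < 0.38390^(1/2) = 0.620.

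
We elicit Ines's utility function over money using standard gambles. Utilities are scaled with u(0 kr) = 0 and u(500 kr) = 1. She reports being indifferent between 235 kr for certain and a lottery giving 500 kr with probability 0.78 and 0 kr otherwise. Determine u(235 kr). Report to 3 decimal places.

The indifference gives u(235 kr) = 0.78·u(500 kr) + 0.22·u(0 kr) = 0.78·1 + 0.22·0 = 0.78.

0.780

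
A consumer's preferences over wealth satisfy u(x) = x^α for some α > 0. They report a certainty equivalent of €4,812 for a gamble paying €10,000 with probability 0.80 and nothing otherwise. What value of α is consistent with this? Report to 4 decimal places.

Since u(0) = 0, the lottery's EU is 0.80·10000^α.
Equating: 4812^α = 0.80·10000^α, i.e. 0.4812^α = 0.80.
α = ln(0.80) / ln(4812/10000) = -0.2231436/-0.7314723 ≈ 0.3051.

α ≈ 0.3051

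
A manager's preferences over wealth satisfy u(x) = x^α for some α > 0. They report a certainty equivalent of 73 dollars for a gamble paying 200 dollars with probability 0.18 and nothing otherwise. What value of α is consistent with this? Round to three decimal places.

The lottery's expected utility is 0.18·u(200) + 0.82·u(0) = 0.18·200^α (since u(0) = 0 for α > 0).
Indifference: 73^α = 0.18·200^α, so (73/200)^α = 0.18.
α = ln(0.18) / ln(73/200) = -1.714798/-1.007858 ≈ 1.701.

α ≈ 1.701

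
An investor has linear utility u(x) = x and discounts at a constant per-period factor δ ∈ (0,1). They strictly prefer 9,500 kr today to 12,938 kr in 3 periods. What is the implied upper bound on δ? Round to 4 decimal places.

Comparing present values: 9500 > δ^3·12938.
Dividing by 12938: δ^3 < 0.73427. Both sides are positive, so the cube root keeps the direction.
δ < (9500/12938)^(1/3) ≈ 0.9022.

δ < 0.9022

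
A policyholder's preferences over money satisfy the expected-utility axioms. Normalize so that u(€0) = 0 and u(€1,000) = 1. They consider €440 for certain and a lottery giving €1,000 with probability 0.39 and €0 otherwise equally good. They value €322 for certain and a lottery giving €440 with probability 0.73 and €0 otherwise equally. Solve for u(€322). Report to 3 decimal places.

0.285

The first gamble pins u(€440): it must equal 0.39·1 + 0.61·0 = 0.39.
The second indifference gives u(€322) = 0.73·u(€440) + 0.27·u(€0) = 0.73·0.39 + 0.27·0.00 = 0.2847.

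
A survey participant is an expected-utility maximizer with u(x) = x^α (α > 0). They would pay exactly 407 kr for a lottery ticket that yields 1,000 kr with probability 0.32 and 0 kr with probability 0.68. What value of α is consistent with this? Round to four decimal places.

EU(lottery) = 0.32·1000^α + 0.68·0 = 0.32·1000^α.
Equating: 407^α = 0.32·1000^α, i.e. 0.4070^α = 0.32.
α = ln(0.32) / ln(407/1000) = -1.1394343/-0.8989421 ≈ 1.2675.

α ≈ 1.2675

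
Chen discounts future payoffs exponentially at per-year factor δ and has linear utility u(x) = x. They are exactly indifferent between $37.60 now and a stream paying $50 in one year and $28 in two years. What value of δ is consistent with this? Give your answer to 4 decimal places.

The stream is worth 50δ + 28δ² today, so 50δ + 28δ² = 37.60.
Rearranged: 28δ² + 50δ − 37.60 = 0.
By the quadratic formula (taking the positive root), δ = (−50 + √6711.20) / 56 ≈ 0.5700.

δ ≈ 0.5700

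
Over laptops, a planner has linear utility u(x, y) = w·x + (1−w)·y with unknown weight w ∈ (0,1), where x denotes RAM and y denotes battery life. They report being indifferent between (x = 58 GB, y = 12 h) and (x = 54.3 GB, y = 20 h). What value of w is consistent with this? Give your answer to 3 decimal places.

u(58,12) = u(54.3,20) means w·58 + (1−w)·12 = w·54.3 + (1−w)·20.
Collecting terms: w·3.7 = (1−w)·8.
Hence w = 8/(3.7+8) = 8/11.7 = 0.684.

w = 0.684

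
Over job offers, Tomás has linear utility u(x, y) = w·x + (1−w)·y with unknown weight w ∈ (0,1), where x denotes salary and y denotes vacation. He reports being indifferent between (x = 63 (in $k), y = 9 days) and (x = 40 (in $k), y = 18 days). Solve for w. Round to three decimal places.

w = 0.281

Equating utilities: w·63 + (1−w)·9 = w·40 + (1−w)·18.
Rearranging, 23·w − 9·(1−w) = 0.
So w/(1−w) = 9/23 = 0.3913, giving w = 9/(23+9) = 0.281.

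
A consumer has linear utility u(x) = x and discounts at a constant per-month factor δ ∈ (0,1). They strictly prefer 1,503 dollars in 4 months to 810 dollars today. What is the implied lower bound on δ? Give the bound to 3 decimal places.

δ > 0.857

The preference means 810 < δ^4·1503.
Dividing by 1503: δ^4 > 0.53892. Both sides are positive, so the 4th root keeps the direction.
δ > (810/1503)^(1/4) ≈ 0.857.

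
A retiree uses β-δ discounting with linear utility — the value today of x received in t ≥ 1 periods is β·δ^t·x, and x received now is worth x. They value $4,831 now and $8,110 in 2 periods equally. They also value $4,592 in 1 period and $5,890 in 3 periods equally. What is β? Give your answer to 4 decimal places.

The second indifference involves only future payoffs, so β cancels: β·δ^1·4592 = β·δ^3·5890, giving δ^2 = 4592/5890 = 0.77963, so δ = 0.88296.
The first indifference: 4831 = β·δ^2·8110, so β = 4831/(δ^2·8110) = 4831/(0.77963·8110) ≈ 0.7641.

β ≈ 0.7641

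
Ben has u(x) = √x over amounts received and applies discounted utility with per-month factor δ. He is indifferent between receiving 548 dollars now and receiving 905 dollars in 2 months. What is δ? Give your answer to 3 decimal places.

δ ≈ 0.882

Equating discounted utilities: u(548) = δ^2·u(905) ⇒ δ^2 = u(548)/u(905).
With u(x) = √x: δ^2 = √548/√905 = √(548/905) = 0.77815.
So δ = 0.77815^(1/2) ≈ 0.882.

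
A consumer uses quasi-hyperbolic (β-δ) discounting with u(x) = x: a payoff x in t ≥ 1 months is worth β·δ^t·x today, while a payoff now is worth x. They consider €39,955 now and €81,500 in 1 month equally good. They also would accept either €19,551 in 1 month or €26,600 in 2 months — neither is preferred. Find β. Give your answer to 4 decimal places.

The second indifference involves only future payoffs, so β cancels: β·δ^1·19551 = β·δ^2·26600, giving δ = 19551/26600 = 0.73500.
Substituting δ into 39955 = β·δ·81500: β = 39955/(59902.500) ≈ 0.6670.

β ≈ 0.6670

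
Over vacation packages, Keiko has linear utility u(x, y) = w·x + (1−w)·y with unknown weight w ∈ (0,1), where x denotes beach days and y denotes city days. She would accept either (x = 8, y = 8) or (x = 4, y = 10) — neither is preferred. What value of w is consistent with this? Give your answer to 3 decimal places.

Indifference: w·8 + (1−w)·8 = w·4 + (1−w)·10.
Rearranging, 4·w − 2·(1−w) = 0.
The marginal rate of substitution is 2/4, so w = 2/(4+2) = 0.333.

w = 0.333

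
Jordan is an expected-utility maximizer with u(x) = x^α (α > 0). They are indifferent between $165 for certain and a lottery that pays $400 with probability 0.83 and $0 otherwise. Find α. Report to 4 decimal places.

EU(lottery) = 0.83·400^α + 0.17·0 = 0.83·400^α.
Setting u(165) equal to that: 165^α = 0.83·400^α ⇒ (165/400)^α = 0.83.
Take logs: α = ln 0.83 / ln(165/400) ≈ 0.210418.

α ≈ 0.2104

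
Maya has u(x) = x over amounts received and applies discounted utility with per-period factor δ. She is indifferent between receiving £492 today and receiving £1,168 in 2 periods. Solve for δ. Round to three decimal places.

δ ≈ 0.649

Indifference means u(492) = δ^2 · u(1168), so δ^2 = u(492)/u(1168).
With u(x) = x: δ^2 = 492/1168 = 0.42123.
Hence δ = (0.42123)^(1/2) = 0.64902.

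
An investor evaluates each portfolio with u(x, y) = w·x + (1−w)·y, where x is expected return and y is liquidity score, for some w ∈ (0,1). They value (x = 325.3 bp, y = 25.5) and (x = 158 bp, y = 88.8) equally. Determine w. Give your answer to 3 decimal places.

w = 0.275

Indifference: w·325.3 + (1−w)·25.5 = w·158 + (1−w)·88.8.
w·(325.3−158) = (1−w)·(88.8−25.5), i.e. w·167.3 = (1−w)·63.3.
So w/(1−w) = 63.3/167.3 = 0.3784, giving w = 63.3/(167.3+63.3) = 0.275.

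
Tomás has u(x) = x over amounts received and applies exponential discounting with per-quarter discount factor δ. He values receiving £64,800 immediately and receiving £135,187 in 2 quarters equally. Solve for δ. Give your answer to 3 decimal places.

δ ≈ 0.692

Equating discounted utilities: u(64800) = δ^2·u(135187) ⇒ δ^2 = u(64800)/u(135187).
With u(x) = x: δ^2 = 64800/135187 = 0.47934.
Taking the square root: δ = 0.47934^(1/2) ≈ 0.692.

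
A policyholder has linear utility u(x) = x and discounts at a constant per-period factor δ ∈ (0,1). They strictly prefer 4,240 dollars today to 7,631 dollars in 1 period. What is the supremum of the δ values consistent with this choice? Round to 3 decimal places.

δ < 0.556

Under u(x) = x this choice says 4240 > δ·7631.
Dividing through by 7631 gives δ < 0.55563.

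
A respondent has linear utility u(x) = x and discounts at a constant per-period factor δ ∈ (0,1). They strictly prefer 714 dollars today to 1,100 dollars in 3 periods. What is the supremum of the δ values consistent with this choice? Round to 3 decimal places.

Under u(x) = x this choice says 714 > δ^3·1100.
Hence δ^3 < 714/1100 = 0.64909, and x ↦ x^(1/3) is increasing on (0,∞).
δ < (714/1100)^(1/3) ≈ 0.866.

δ < 0.866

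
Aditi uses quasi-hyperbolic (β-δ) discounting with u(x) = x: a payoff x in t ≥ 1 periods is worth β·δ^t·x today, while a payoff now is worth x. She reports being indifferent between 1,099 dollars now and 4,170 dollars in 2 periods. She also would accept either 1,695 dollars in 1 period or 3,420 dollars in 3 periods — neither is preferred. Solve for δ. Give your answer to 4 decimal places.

The second indifference involves only future payoffs, so β cancels: β·δ^1·1695 = β·δ^3·3420, giving δ^2 = 1695/3420 = 0.49561, so δ = 0.70400.

δ ≈ 0.7040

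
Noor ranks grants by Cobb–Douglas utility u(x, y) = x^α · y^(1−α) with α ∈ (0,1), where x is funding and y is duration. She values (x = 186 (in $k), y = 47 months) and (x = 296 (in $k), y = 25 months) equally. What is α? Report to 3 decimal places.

Indifference: 186^α · 47^(1−α) = 296^α · 25^(1−α).
(186/296)^α = (25/47)^(1−α); take logs: α·ln(186/296) = (1−α)·ln(25/47), i.e. α·-0.464613 = (1−α)·-0.631272.
So α/(1−α) = (-0.631272)/(-0.464613) = 1.358705, and α = 1.358705/2.358705 ≈ 0.576.

α ≈ 0.576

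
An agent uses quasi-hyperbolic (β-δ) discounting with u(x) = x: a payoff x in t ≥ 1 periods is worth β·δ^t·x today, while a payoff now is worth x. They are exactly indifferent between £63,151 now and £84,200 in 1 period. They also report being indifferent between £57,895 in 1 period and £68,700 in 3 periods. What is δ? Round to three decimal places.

δ ≈ 0.918

The second indifference involves only future payoffs, so β cancels: β·δ^1·57895 = β·δ^3·68700, giving δ^2 = 57895/68700 = 0.84272, so δ = 0.91800.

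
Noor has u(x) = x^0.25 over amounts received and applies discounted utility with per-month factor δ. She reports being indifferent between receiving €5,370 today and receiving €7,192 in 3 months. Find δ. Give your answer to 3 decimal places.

δ ≈ 0.976

Indifference means u(5370) = δ^3 · u(7192), so δ^3 = u(5370)/u(7192).
With u(x) = x^0.25: δ^3 = 5370^0.25/7192^0.25 = (5370/7192)^0.25 = 0.92957.
Hence δ = (0.92957)^(1/3) = 0.97595.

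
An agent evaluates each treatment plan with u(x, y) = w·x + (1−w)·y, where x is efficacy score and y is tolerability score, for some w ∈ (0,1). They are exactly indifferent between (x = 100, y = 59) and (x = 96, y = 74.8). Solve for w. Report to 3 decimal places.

Equating utilities: w·100 + (1−w)·59 = w·96 + (1−w)·74.8.
Collecting terms: w·4 = (1−w)·15.8.
The marginal rate of substitution is 15.8/4, so w = 15.8/(4+15.8) = 0.798.

w = 0.798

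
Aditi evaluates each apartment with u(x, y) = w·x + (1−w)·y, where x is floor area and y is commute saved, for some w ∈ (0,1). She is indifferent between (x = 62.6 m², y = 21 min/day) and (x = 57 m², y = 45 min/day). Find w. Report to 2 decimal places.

w = 0.81

u(62.6,21) = u(57,45) means w·62.6 + (1−w)·21 = w·57 + (1−w)·45.
Rearranging, 5.6·w − 24·(1−w) = 0.
Hence w = 24/(5.6+24) = 24/29.6 = 0.81.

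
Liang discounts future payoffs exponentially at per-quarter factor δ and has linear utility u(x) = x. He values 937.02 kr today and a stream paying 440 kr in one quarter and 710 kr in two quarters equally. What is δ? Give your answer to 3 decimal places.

δ ≈ 0.880

Equating present values: 937.02 = 440δ + 710δ².
That is, 710δ² + 440δ − 937.02 = 0, a quadratic in δ.
δ = (−440 + √(440² + 4·710·937.02)) / (2·710) = (−440 + √2854736.80) / 1420 ≈ 0.880.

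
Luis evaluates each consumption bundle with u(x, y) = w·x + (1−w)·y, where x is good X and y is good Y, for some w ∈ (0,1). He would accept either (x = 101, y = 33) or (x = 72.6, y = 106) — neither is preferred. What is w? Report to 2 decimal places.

u(101,33) = u(72.6,106) means w·101 + (1−w)·33 = w·72.6 + (1−w)·106.
Collecting terms: w·28.4 = (1−w)·73.
So w/(1−w) = 73/28.4 = 2.5704, giving w = 73/(28.4+73) = 0.72.

w = 0.72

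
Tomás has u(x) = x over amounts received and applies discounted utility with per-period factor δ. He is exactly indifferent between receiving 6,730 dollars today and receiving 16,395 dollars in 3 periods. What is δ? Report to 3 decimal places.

δ ≈ 0.743

The payoff in 3 periods is discounted by δ^3, so u(6730) = δ^3·u(16395) and δ^3 = u(6730)/u(16395).
With u(x) = x: δ^3 = 6730/16395 = 0.41049.
Hence δ = (0.41049)^(1/3) = 0.74319.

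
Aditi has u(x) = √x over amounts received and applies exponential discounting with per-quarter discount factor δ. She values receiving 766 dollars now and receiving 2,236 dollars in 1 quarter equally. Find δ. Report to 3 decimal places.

δ ≈ 0.585

Indifference means u(766) = δ · u(2236), so δ = u(766)/u(2236).
Since u(x) = √x, δ = √(766/2236) = 0.58530.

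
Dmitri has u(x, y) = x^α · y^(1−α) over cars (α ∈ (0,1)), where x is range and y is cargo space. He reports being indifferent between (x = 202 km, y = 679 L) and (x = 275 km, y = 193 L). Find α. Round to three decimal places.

The Cobb–Douglas utilities coincide, so 202^α·679^(1−α) = 275^α·193^(1−α).
(202/275)^α = (193/679)^(1−α); take logs: α·ln(202/275) = (1−α)·ln(193/679), i.e. α·-0.308503 = (1−α)·-1.257931.
With A = -0.308503 and B = -1.257931: α·A = (1−α)·B, so α = B/(A+B) = -1.257931/-1.566434 ≈ 0.803.

α ≈ 0.803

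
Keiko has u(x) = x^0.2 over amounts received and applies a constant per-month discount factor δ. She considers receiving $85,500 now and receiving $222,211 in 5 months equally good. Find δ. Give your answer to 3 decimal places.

Indifference means u(85500) = δ^5 · u(222211), so δ^5 = u(85500)/u(222211).
Since u(x) = x^0.2, δ^5 = (85500/222211)^0.2 = 0.38477^0.2 = 0.82611.
Hence δ = (0.82611)^(1/5) = 0.96252.

δ ≈ 0.963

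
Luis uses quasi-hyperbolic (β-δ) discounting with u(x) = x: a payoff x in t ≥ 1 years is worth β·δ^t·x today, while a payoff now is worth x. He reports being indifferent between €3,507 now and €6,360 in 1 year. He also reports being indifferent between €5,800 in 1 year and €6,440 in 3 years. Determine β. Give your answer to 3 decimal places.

β ≈ 0.581

The second indifference involves only future payoffs, so β cancels: β·δ^1·5800 = β·δ^3·6440, giving δ^2 = 5800/6440 = 0.90062, so δ = 0.94901.
Substituting δ into 3507 = β·δ·6360: β = 3507/(6035.707) ≈ 0.581.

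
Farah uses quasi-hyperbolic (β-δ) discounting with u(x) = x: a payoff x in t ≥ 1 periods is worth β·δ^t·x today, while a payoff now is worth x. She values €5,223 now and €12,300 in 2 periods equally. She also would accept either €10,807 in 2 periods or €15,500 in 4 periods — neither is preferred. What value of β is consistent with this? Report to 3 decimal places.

β ≈ 0.609

The second indifference involves only future payoffs, so β cancels: β·δ^2·10807 = β·δ^4·15500, giving δ^2 = 10807/15500 = 0.69723, so δ = 0.83500.
Substituting δ into 5223 = β·δ^2·12300: β = 5223/(8575.877) ≈ 0.609.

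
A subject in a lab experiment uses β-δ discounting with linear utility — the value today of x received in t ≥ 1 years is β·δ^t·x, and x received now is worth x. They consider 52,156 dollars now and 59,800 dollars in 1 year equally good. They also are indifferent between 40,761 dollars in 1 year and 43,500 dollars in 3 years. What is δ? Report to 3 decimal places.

δ ≈ 0.968

The second indifference involves only future payoffs, so β cancels: β·δ^1·40761 = β·δ^3·43500, giving δ^2 = 40761/43500 = 0.93703, so δ = 0.96801.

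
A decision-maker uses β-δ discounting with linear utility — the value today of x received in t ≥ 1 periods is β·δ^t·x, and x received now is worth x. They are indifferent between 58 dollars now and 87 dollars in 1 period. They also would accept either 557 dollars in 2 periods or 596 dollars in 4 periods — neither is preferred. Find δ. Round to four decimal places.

The second indifference involves only future payoffs, so β cancels: β·δ^2·557 = β·δ^4·596, giving δ^2 = 557/596 = 0.93456, so δ = 0.96673.

δ ≈ 0.9667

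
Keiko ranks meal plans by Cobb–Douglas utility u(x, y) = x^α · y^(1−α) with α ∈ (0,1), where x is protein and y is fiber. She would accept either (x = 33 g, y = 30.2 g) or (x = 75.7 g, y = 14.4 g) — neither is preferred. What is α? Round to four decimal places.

The Cobb–Douglas utilities coincide, so 33^α·30.2^(1−α) = 75.7^α·14.4^(1−α).
Rearrange to (33/75.7)^α = (14.4/30.2)^(1−α) and take logs: α·-0.8302706 = (1−α)·-0.7406137.
With A = -0.8302706 and B = -0.7406137: α·A = (1−α)·B, so α = B/(A+B) = -0.7406137/-1.5708843 ≈ 0.4715.

α ≈ 0.4715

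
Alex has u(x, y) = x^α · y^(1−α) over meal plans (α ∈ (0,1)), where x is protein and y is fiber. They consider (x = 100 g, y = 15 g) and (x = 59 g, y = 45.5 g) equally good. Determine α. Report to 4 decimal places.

α ≈ 0.6777

The Cobb–Douglas utilities coincide, so 100^α·15^(1−α) = 59^α·45.5^(1−α).
(100/59)^α = (45.5/15)^(1−α); take logs: α·ln(100/59) = (1−α)·ln(45.5/15), i.e. α·0.5276327 = (1−α)·1.1096621.
So α/(1−α) = (1.1096621)/(0.5276327) = 2.1030958, and α = 2.1030958/3.1030958 ≈ 0.6777.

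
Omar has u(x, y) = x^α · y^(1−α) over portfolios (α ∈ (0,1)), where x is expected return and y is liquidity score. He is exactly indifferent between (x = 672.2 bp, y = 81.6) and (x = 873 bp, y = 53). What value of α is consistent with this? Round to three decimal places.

α ≈ 0.623

Set the two utilities equal: 672.2^α·81.6^(1−α) = 873^α·53^(1−α).
(672.2/873)^α = (53/81.6)^(1−α); take logs: α·ln(672.2/873) = (1−α)·ln(53/81.6), i.e. α·-0.261380 = (1−α)·-0.431537.
With A = -0.261380 and B = -0.431537: α·A = (1−α)·B, so α = B/(A+B) = -0.431537/-0.692917 ≈ 0.623.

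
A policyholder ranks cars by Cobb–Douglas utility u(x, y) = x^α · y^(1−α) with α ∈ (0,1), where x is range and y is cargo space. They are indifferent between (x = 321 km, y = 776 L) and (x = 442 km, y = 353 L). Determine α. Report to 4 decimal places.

α ≈ 0.7112

Set the two utilities equal: 321^α·776^(1−α) = 442^α·353^(1−α).
Rearrange to (321/442)^α = (353/776)^(1−α) and take logs: α·-0.3198688 = (1−α)·-0.7876845.
Thus α·(-1.1075533) = -0.7876845, so α = -0.7876845/-1.1075533 ≈ 0.7112.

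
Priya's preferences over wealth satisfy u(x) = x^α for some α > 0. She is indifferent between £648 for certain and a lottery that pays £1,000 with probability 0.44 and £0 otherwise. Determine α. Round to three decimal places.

α ≈ 1.892

The lottery's expected utility is 0.44·u(1000) + 0.56·u(0) = 0.44·1000^α (since u(0) = 0 for α > 0).
Indifference: 648^α = 0.44·1000^α, so (648/1000)^α = 0.44.
α = ln(0.44) / ln(648/1000) = -0.820981/-0.433865 ≈ 1.892.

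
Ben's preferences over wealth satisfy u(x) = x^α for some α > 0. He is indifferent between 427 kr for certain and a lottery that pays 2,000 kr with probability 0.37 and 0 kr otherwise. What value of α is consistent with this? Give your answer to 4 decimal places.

EU(lottery) = 0.37·2000^α + 0.63·0 = 0.37·2000^α.
Indifference: 427^α = 0.37·2000^α, so (427/2000)^α = 0.37.
Take logs: α = ln 0.37 / ln(427/2000) ≈ 0.643896.

α ≈ 0.6439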